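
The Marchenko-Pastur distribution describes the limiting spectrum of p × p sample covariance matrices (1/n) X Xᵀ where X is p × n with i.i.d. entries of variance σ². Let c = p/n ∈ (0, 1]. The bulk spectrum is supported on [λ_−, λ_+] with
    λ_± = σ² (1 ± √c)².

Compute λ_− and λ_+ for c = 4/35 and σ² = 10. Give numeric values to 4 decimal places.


c = 4/35 = 0.114286; √c = 0.338062.
λ_− = σ² (1 − √c)² = 10 · (1 − 0.338062)² = 10 · (0.661938)² = 4.381623.
λ_+ = σ² (1 + √c)² = 10 · (1 + 0.338062)² = 10 · (1.338062)² = 17.904091.

Rounded to 4 decimal places: λ_− ≈ 4.3816, λ_+ ≈ 17.9041.


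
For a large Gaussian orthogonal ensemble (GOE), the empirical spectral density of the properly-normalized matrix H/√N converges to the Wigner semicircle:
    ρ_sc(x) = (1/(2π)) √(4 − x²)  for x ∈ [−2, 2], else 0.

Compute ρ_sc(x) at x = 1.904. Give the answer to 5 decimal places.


ρ_sc(x) = (1/(2π)) √(4 − x²). With x = 1.904:
  4 − x² = 4 − (1.904)² = 4 − 3.625216 = 0.374784.
  √(4 − x²) = 0.612196.
  1/(2π) = 0.159155.
  ρ_sc(1.904) = 0.159155 · 0.612196 = 0.097434.

Rounded to 5 decimal places: ρ_sc(1.904) ≈ 0.09743.


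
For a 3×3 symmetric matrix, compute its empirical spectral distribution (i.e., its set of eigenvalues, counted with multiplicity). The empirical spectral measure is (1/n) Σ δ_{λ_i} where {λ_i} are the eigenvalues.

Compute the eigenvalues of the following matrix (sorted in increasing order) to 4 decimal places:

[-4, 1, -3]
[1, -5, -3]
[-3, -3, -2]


Since M is real symmetric, all three eigenvalues are real; they are the roots of det(λI − M) = λ³ − (tr M) λ² + s λ − det M, where s is the sum of the principal 2×2 minors.
tr M = -4 + (-5) + (-2) = -11.
s = ((-4)·(-5) − 1²) + ((-4)·(-2) − (-3)²) + ((-5)·(-2) − (-3)²) = 19 + (-1) + 1 = 19.
det M (expand along row 1) = (-4)·1 − 1·(-11) + (-3)·(-18) = 61.
Characteristic polynomial: λ³ + 11λ² + 19λ − 61 = 0.
Substitute λ = y + (tr M)/3 = y − 3.666667 to remove the quadratic term: y³ + p·y + q = 0 with p = s − (tr M)²/3 = -21.333333 and q = −2(tr M)³/27 + (tr M)·s/3 − det M = -32.074074.
Three real roots ⇒ use the trigonometric (Viète) form: r = 2√(−p/3) = 5.333333, φ = arccos(3q/(p·r)) = arccos(0.845703) = 0.562915 rad.
y_k = r·cos(φ/3 − 2πk/3) for k = 0, 1, 2 gives y = 5.239720, -1.758272, -3.481448.
λ_k = y_k − 3.666667 gives λ = 1.5731, -5.4249, -7.1481 (check: the sum is -11.0000 = tr M).

Eigenvalues sorted in increasing order: [-7.1481, -5.4249, 1.5731].


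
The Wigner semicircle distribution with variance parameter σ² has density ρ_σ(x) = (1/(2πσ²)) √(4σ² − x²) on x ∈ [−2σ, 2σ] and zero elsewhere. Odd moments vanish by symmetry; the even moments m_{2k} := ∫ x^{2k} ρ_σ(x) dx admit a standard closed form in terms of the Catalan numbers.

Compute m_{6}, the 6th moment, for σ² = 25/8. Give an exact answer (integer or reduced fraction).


By the scaled semicircle moment identity, m_{2k} = σ^{2k} · C_k with k = 3.
C_3 = (1/(k+1)) · C(2k, k) = (1/4) · C(6, 3) = (1/4) · 20 = 5.
σ^{2k} = (σ²)^k = (25/8)^3 = 15625/512.

Therefore m_{6} = σ^{6} · C_3 = (15625/512) · 5 = 78125/512.


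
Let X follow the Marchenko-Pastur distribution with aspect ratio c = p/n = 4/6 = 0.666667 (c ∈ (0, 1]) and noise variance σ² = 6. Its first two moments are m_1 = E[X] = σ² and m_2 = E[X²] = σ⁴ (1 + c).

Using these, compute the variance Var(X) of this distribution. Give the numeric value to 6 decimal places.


m_1 = E[X] = σ² = 6, so m_1² = 36.
m_2 = E[X²] = σ⁴ (1 + c) = 36 · (1 + 0.666667) = 36 · 1.666667 = 60.000000.
(Note m_2 − m_1² simplifies to c · σ⁴ = 0.666667 · 36.)

Var(X) = m_2 − m_1² = 60.000000 − 36 = 24.000000.


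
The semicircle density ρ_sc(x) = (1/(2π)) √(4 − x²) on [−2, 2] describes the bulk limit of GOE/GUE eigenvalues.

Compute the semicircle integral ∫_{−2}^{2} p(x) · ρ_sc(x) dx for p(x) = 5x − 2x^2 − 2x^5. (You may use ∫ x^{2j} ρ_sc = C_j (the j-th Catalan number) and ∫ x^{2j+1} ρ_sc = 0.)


Write p(x) = Σ a_i x^i, split into monomials and integrate each against ρ_sc separately.
Using ∫ x^{2j} ρ_sc = C_j = (1/(j+1)) C(2j, j) (Catalan numbers) and ∫ x^{2j+1} ρ_sc = 0 (odd monomials vanish by symmetry):
  i = 1 (odd): ∫ x^1 ρ_sc = 0 (vanishes)
  i = 2 (even): a_2 · C_{1} = -2 · 1 = -2
  i = 5 (odd): ∫ x^5 ρ_sc = 0 (vanishes)

Summing the contributions: ∫_{−2}^{2} p(x) ρ_sc(x) dx = -2.


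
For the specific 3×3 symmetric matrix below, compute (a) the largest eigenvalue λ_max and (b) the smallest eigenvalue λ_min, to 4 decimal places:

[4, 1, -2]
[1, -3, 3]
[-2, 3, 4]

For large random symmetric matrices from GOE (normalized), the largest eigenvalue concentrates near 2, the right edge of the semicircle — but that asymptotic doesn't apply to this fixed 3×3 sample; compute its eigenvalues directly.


Since M is real symmetric, all three eigenvalues are real; they are the roots of det(λI − M) = λ³ − (tr M) λ² + s λ − det M, where s is the sum of the principal 2×2 minors.
tr M = 4 + (-3) + 4 = 5.
s = (4·(-3) − 1²) + (4·4 − (-2)²) + ((-3)·4 − 3²) = -13 + 12 + (-21) = -22.
det M (expand along row 1) = 4·(-21) − 1·10 + (-2)·(-3) = -88.
Characteristic polynomial: λ³ − 5λ² − 22λ + 88 = 0.
Substitute λ = y + (tr M)/3 = y + 1.666667 to remove the quadratic term: y³ + p·y + q = 0 with p = s − (tr M)²/3 = -30.333333 and q = −2(tr M)³/27 + (tr M)·s/3 − det M = 42.074074.
Three real roots ⇒ use the trigonometric (Viète) form: r = 2√(−p/3) = 6.359595, φ = arccos(3q/(p·r)) = arccos(-0.654314) = 2.284072 rad.
y_k = r·cos(φ/3 − 2πk/3) for k = 0, 1, 2 gives y = 4.603713, 1.497841, -6.101554.
λ_k = y_k + 1.666667 gives λ = 6.2704, 3.1645, -4.4349 (check: the sum is 5.0000 = tr M).

Hence λ_max = 6.2704 and λ_min = -4.4349.


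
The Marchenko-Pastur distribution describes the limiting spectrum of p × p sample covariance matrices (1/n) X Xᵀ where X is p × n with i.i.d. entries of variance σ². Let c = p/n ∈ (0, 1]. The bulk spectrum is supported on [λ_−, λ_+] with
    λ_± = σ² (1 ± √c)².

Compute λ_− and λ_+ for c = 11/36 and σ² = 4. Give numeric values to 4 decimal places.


c = 11/36 = 0.305556; √c = 0.552771.
λ_− = σ² (1 − √c)² = 4 · (1 − 0.552771)² = 4 · (0.447229)² = 0.800056.
λ_+ = σ² (1 + √c)² = 4 · (1 + 0.552771)² = 4 · (1.552771)² = 9.644389.

Rounded to 4 decimal places: λ_− ≈ 0.8001, λ_+ ≈ 9.6444.


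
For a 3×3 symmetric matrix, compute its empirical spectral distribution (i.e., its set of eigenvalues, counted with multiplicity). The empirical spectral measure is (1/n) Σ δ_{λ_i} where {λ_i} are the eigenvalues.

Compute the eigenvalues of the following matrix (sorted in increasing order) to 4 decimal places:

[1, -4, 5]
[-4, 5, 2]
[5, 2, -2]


Since M is real symmetric, all three eigenvalues are real; they are the roots of det(λI − M) = λ³ − (tr M) λ² + s λ − det M, where s is the sum of the principal 2×2 minors.
tr M = 1 + 5 + (-2) = 4.
s = (1·5 − (-4)²) + (1·(-2) − 5²) + (5·(-2) − 2²) = -11 + (-27) + (-14) = -52.
det M (expand along row 1) = 1·(-14) − (-4)·(-2) + 5·(-33) = -187.
Characteristic polynomial: λ³ − 4λ² − 52λ + 187 = 0.
Substitute λ = y + (tr M)/3 = y + 1.333333 to remove the quadratic term: y³ + p·y + q = 0 with p = s − (tr M)²/3 = -57.333333 and q = −2(tr M)³/27 + (tr M)·s/3 − det M = 112.925926.
Three real roots ⇒ use the trigonometric (Viète) form: r = 2√(−p/3) = 8.743251, φ = arccos(3q/(p·r)) = arccos(-0.675826) = 2.312881 rad.
y_k = r·cos(φ/3 − 2πk/3) for k = 0, 1, 2 gives y = 6.271026, 2.140756, -8.411781.
λ_k = y_k + 1.333333 gives λ = 7.6044, 3.4741, -7.0784 (check: the sum is 4.0000 = tr M).

Eigenvalues sorted in increasing order: [-7.0784, 3.4741, 7.6044].


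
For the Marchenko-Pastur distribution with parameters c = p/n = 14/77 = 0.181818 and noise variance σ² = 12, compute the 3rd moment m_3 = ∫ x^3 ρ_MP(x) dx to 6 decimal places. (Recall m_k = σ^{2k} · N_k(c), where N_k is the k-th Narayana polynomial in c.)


E[X³] = σ⁶ (1 + 3c + c²) (third MP moment). With σ² = 12 (so σ⁶ = 1728) and c = 14/77 = 0.181818: E[X³] = 1728 · (1 + 3·0.181818 + (0.181818)²) = 1728 · 1.578512.

So E[X^3] = 2727.669421.


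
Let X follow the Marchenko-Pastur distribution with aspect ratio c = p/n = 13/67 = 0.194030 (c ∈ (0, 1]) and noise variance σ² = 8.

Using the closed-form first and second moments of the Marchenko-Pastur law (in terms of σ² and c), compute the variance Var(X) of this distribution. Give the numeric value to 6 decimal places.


Recall the MP moments m_1 = E[X] = σ² and m_2 = E[X²] = σ⁴ (1 + c).
m_1 = E[X] = σ² = 8, so m_1² = 64.
m_2 = E[X²] = σ⁴ (1 + c) = 64 · (1 + 0.194030) = 64 · 1.194030 = 76.417910.
(Note m_2 − m_1² simplifies to c · σ⁴ = 0.194030 · 64.)

Var(X) = m_2 − m_1² = 76.417910 − 64 = 12.417910.


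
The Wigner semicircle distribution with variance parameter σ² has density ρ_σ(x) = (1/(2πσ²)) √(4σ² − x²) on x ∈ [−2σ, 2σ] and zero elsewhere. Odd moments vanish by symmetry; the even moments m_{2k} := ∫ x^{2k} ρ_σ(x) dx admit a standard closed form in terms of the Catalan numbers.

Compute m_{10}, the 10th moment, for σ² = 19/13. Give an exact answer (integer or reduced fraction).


By the scaled semicircle moment identity, m_{2k} = σ^{2k} · C_k with k = 5.
C_5 = (1/(k+1)) · C(2k, k) = (1/6) · C(10, 5) = (1/6) · 252 = 42.
σ^{2k} = (σ²)^k = (19/13)^5 = 2476099/371293.

Therefore m_{10} = σ^{10} · C_5 = (2476099/371293) · 42 = 103996158/371293.


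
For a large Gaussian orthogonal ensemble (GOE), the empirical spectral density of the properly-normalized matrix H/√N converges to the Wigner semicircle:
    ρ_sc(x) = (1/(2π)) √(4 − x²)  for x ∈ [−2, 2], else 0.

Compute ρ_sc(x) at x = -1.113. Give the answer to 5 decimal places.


ρ_sc(x) = (1/(2π)) √(4 − x²). With x = -1.113:
  4 − x² = 4 − (-1.113)² = 4 − 1.238769 = 2.761231.
  √(4 − x²) = 1.661695.
  1/(2π) = 0.159155.
  ρ_sc(-1.113) = 0.159155 · 1.661695 = 0.264467.

Rounded to 5 decimal places: ρ_sc(-1.113) ≈ 0.26447.


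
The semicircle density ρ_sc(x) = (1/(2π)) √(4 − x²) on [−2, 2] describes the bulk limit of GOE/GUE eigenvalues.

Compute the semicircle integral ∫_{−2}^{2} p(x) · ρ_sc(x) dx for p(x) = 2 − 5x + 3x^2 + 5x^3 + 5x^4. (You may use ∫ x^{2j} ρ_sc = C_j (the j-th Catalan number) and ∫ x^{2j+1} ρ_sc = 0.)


Write p(x) = Σ a_i x^i, split into monomials and integrate each against ρ_sc separately.
Using ∫ x^{2j} ρ_sc = C_j = (1/(j+1)) C(2j, j) (Catalan numbers) and ∫ x^{2j+1} ρ_sc = 0 (odd monomials vanish by symmetry):
  i = 0 (even): a_0 · C_{0} = 2 · 1 = 2
  i = 1 (odd): ∫ x^1 ρ_sc = 0 (vanishes)
  i = 2 (even): a_2 · C_{1} = 3 · 1 = 3
  i = 3 (odd): ∫ x^3 ρ_sc = 0 (vanishes)
  i = 4 (even): a_4 · C_{2} = 5 · 2 = 10

Summing the contributions: ∫_{−2}^{2} p(x) ρ_sc(x) dx = 2 + 3 + 10 = 15.


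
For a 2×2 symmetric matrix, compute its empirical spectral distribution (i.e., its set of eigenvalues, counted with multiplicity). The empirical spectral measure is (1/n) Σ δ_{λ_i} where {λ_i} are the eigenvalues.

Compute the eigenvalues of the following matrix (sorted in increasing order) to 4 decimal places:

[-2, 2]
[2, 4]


Since M is real symmetric, both eigenvalues are real; they are the roots of det(λI − M) = λ² − (tr M) λ + det M.
tr M = -2 + 4 = 2.
det M = (-2)·4 − 2² = -8 − 4 = -12.
Characteristic polynomial: λ² − 2λ − 12 = 0.
Discriminant Δ = (tr M)² − 4·det M = 4 − (-48) = 52; √Δ = 7.211103.
λ = (tr M ± √Δ)/2 = (2 ± 7.211103)/2, giving (tr M − √Δ)/2 = -2.6056 and (tr M + √Δ)/2 = 4.6056.

Eigenvalues sorted in increasing order: [-2.6056, 4.6056].


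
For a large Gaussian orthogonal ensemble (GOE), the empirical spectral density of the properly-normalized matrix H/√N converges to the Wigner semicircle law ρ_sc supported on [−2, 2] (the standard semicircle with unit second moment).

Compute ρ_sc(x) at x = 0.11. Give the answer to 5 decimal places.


ρ_sc(x) = (1/(2π)) √(4 − x²). With x = 0.11:
  4 − x² = 4 − (0.11)² = 4 − 0.012100 = 3.987900.
  √(4 − x²) = 1.996973.
  1/(2π) = 0.159155.
  ρ_sc(0.11) = 0.159155 · 1.996973 = 0.317828.

Rounded to 5 decimal places: ρ_sc(0.11) ≈ 0.31783.


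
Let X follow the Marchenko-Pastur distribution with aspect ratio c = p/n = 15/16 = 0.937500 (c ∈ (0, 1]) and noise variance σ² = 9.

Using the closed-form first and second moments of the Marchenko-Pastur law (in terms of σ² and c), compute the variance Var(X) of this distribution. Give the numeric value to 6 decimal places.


Recall the MP moments m_1 = E[X] = σ² and m_2 = E[X²] = σ⁴ (1 + c).
m_1 = E[X] = σ² = 9, so m_1² = 81.
m_2 = E[X²] = σ⁴ (1 + c) = 81 · (1 + 0.937500) = 81 · 1.937500 = 156.937500.
(Note m_2 − m_1² simplifies to c · σ⁴ = 0.937500 · 81.)

Var(X) = m_2 − m_1² = 156.937500 − 81 = 75.937500.


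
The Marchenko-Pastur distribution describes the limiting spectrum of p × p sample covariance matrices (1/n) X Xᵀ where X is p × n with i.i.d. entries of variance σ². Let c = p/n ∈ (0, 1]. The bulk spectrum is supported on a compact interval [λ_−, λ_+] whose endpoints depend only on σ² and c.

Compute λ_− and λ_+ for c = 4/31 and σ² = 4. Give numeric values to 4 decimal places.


c = 4/31 = 0.129032; √c = 0.359211.
λ_− = σ² (1 − √c)² = 4 · (1 − 0.359211)² = 4 · (0.640789)² = 1.642444.
λ_+ = σ² (1 + √c)² = 4 · (1 + 0.359211)² = 4 · (1.359211)² = 7.389814.

Rounded to 4 decimal places: λ_− ≈ 1.6424, λ_+ ≈ 7.3898.


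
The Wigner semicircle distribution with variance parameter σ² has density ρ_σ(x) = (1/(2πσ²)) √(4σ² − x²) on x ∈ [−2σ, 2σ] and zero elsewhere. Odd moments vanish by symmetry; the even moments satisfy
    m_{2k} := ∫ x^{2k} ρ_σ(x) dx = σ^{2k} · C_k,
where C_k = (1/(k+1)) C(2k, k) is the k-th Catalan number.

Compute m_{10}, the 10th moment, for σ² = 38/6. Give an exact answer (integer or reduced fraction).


By the scaled semicircle moment identity, m_{2k} = σ^{2k} · C_k with k = 5.
C_5 = (1/(k+1)) · C(2k, k) = (1/6) · C(10, 5) = (1/6) · 252 = 42.
σ^{2k} = (σ²)^k = (38/6)^5 = 2476099/243.

Therefore m_{10} = σ^{10} · C_5 = (2476099/243) · 42 = 34665386/81.


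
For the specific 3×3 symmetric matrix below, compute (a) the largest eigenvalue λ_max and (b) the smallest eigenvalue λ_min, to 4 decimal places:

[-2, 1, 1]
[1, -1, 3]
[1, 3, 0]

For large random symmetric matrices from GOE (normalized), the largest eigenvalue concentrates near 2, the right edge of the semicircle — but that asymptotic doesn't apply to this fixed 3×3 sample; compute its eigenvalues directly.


Since M is real symmetric, all three eigenvalues are real; they are the roots of det(λI − M) = λ³ − (tr M) λ² + s λ − det M, where s is the sum of the principal 2×2 minors.
tr M = -2 + (-1) + 0 = -3.
s = ((-2)·(-1) − 1²) + ((-2)·0 − 1²) + ((-1)·0 − 3²) = 1 + (-1) + (-9) = -9.
det M (expand along row 1) = (-2)·(-9) − 1·(-3) + 1·4 = 25.
Characteristic polynomial: λ³ + 3λ² − 9λ − 25 = 0.
Substitute λ = y + (tr M)/3 = y − 1.000000 to remove the quadratic term: y³ + p·y + q = 0 with p = s − (tr M)²/3 = -12.000000 and q = −2(tr M)³/27 + (tr M)·s/3 − det M = -14.000000.
Three real roots ⇒ use the trigonometric (Viète) form: r = 2√(−p/3) = 4.000000, φ = arccos(3q/(p·r)) = arccos(0.875000) = 0.505361 rad.
y_k = r·cos(φ/3 − 2πk/3) for k = 0, 1, 2 gives y = 3.943381, -1.390906, -2.552475.
λ_k = y_k − 1.000000 gives λ = 2.9434, -2.3909, -3.5525 (check: the sum is -3.0000 = tr M).

Hence λ_max = 2.9434 and λ_min = -3.5525.


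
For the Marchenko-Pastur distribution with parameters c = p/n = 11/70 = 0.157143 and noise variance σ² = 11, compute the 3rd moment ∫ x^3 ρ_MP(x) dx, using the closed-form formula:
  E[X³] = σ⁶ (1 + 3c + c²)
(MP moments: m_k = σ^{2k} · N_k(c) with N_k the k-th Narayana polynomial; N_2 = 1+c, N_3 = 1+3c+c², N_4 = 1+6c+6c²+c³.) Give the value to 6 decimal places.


E[X³] = σ⁶ (1 + 3c + c²) (third MP moment). With σ² = 11 (so σ⁶ = 1331) and c = 11/70 = 0.157143: E[X³] = 1331 · (1 + 3·0.157143 + (0.157143)²) = 1331 · 1.496122.

So E[X^3] = 1991.338980.


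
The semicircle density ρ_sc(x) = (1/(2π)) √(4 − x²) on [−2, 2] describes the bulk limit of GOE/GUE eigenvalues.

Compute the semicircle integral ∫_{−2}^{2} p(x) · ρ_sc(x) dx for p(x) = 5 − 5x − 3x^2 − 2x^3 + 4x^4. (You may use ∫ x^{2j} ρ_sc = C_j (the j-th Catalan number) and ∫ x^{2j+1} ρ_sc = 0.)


Write p(x) = Σ a_i x^i, split into monomials and integrate each against ρ_sc separately.
Using ∫ x^{2j} ρ_sc = C_j = (1/(j+1)) C(2j, j) (Catalan numbers) and ∫ x^{2j+1} ρ_sc = 0 (odd monomials vanish by symmetry):
  i = 0 (even): a_0 · C_{0} = 5 · 1 = 5
  i = 1 (odd): ∫ x^1 ρ_sc = 0 (vanishes)
  i = 2 (even): a_2 · C_{1} = -3 · 1 = -3
  i = 3 (odd): ∫ x^3 ρ_sc = 0 (vanishes)
  i = 4 (even): a_4 · C_{2} = 4 · 2 = 8

Summing the contributions: ∫_{−2}^{2} p(x) ρ_sc(x) dx = 5 + (-3) + 8 = 10.


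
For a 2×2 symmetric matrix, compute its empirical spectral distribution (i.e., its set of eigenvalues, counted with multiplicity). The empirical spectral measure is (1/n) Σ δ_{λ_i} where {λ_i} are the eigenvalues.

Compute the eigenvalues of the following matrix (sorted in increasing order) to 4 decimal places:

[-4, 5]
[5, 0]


Since M is real symmetric, both eigenvalues are real; they are the roots of det(λI − M) = λ² − (tr M) λ + det M.
tr M = -4 + 0 = -4.
det M = (-4)·0 − 5² = 0 − 25 = -25.
Characteristic polynomial: λ² + 4λ − 25 = 0.
Discriminant Δ = (tr M)² − 4·det M = 16 − (-100) = 116; √Δ = 10.770330.
λ = (tr M ± √Δ)/2 = (-4 ± 10.770330)/2, giving (tr M − √Δ)/2 = -7.3852 and (tr M + √Δ)/2 = 3.3852.

Eigenvalues sorted in increasing order: [-7.3852, 3.3852].


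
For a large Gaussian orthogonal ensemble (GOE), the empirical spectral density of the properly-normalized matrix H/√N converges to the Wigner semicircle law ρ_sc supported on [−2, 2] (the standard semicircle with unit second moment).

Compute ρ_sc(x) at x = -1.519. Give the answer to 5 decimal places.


ρ_sc(x) = (1/(2π)) √(4 − x²). With x = -1.519:
  4 − x² = 4 − (-1.519)² = 4 − 2.307361 = 1.692639.
  √(4 − x²) = 1.301015.
  1/(2π) = 0.159155.
  ρ_sc(-1.519) = 0.159155 · 1.301015 = 0.207063.

Rounded to 5 decimal places: ρ_sc(-1.519) ≈ 0.20706.


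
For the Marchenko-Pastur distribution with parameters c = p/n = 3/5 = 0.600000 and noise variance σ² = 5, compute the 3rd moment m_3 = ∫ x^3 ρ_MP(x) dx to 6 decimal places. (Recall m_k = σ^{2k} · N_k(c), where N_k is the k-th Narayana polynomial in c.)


E[X³] = σ⁶ (1 + 3c + c²) (third MP moment). With σ² = 5 (so σ⁶ = 125) and c = 3/5 = 0.600000: E[X³] = 125 · (1 + 3·0.600000 + (0.600000)²) = 125 · 3.160000.

So E[X^3] = 395.000000.


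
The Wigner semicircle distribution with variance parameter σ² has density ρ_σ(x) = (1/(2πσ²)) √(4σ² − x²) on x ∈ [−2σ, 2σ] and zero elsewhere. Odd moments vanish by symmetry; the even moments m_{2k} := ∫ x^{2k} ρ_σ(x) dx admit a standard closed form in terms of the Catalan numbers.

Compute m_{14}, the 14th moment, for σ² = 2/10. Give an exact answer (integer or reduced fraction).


By the scaled semicircle moment identity, m_{2k} = σ^{2k} · C_k with k = 7.
C_7 = (1/(k+1)) · C(2k, k) = (1/8) · C(14, 7) = (1/8) · 3432 = 429.
σ^{2k} = (σ²)^k = (2/10)^7 = 1/78125.

Therefore m_{14} = σ^{14} · C_7 = (1/78125) · 429 = 429/78125.


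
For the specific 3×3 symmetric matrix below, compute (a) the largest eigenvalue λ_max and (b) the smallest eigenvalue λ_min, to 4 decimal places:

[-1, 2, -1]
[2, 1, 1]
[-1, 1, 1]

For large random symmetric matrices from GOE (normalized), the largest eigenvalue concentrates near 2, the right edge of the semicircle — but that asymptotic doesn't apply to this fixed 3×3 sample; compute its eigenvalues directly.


Since M is real symmetric, all three eigenvalues are real; they are the roots of det(λI − M) = λ³ − (tr M) λ² + s λ − det M, where s is the sum of the principal 2×2 minors.
tr M = -1 + 1 + 1 = 1.
s = ((-1)·1 − 2²) + ((-1)·1 − (-1)²) + (1·1 − 1²) = -5 + (-2) + 0 = -7.
det M (expand along row 1) = (-1)·0 − 2·3 + (-1)·3 = -9.
Characteristic polynomial: λ³ − λ² − 7λ + 9 = 0.
Substitute λ = y + (tr M)/3 = y + 0.333333 to remove the quadratic term: y³ + p·y + q = 0 with p = s − (tr M)²/3 = -7.333333 and q = −2(tr M)³/27 + (tr M)·s/3 − det M = 6.592593.
Three real roots ⇒ use the trigonometric (Viète) form: r = 2√(−p/3) = 3.126944, φ = arccos(3q/(p·r)) = arccos(-0.862494) = 2.610973 rad.
y_k = r·cos(φ/3 − 2πk/3) for k = 0, 1, 2 gives y = 2.015561, 1.062599, -3.078159.
λ_k = y_k + 0.333333 gives λ = 2.3489, 1.3959, -2.7448 (check: the sum is 1.0000 = tr M).

Hence λ_max = 2.3489 and λ_min = -2.7448.


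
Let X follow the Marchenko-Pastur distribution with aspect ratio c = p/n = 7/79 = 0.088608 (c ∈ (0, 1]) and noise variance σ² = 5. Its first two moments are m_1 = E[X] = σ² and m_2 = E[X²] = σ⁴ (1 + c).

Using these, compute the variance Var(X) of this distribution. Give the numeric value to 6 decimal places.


m_1 = E[X] = σ² = 5, so m_1² = 25.
m_2 = E[X²] = σ⁴ (1 + c) = 25 · (1 + 0.088608) = 25 · 1.088608 = 27.215190.
(Note m_2 − m_1² simplifies to c · σ⁴ = 0.088608 · 25.)

Var(X) = m_2 − m_1² = 27.215190 − 25 = 2.215190.


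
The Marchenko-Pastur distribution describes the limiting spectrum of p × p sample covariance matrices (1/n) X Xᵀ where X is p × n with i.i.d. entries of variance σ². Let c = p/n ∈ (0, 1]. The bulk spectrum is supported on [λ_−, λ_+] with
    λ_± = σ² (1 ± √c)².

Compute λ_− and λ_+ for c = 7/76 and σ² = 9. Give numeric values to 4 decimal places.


c = 7/76 = 0.092105; √c = 0.303488.
λ_− = σ² (1 − √c)² = 9 · (1 − 0.303488)² = 9 · (0.696512)² = 4.366155.
λ_+ = σ² (1 + √c)² = 9 · (1 + 0.303488)² = 9 · (1.303488)² = 15.291740.

Rounded to 4 decimal places: λ_− ≈ 4.3662, λ_+ ≈ 15.2917.


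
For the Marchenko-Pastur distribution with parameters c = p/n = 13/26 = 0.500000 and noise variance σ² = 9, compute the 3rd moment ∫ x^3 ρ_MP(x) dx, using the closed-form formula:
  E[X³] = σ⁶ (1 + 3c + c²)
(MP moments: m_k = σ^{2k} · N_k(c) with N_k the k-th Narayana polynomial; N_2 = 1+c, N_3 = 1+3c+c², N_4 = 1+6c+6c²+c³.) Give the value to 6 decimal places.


E[X³] = σ⁶ (1 + 3c + c²) (third MP moment). With σ² = 9 (so σ⁶ = 729) and c = 13/26 = 0.500000: E[X³] = 729 · (1 + 3·0.500000 + (0.500000)²) = 729 · 2.750000.

So E[X^3] = 2004.750000.


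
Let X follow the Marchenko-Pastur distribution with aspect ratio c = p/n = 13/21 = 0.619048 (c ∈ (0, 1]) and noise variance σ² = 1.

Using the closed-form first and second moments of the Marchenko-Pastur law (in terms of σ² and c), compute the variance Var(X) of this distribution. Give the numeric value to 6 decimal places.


Recall the MP moments m_1 = E[X] = σ² and m_2 = E[X²] = σ⁴ (1 + c).
m_1 = E[X] = σ² = 1, so m_1² = 1.
m_2 = E[X²] = σ⁴ (1 + c) = 1 · (1 + 0.619048) = 1 · 1.619048 = 1.619048.
(Note m_2 − m_1² simplifies to c · σ⁴ = 0.619048 · 1.)

Var(X) = m_2 − m_1² = 1.619048 − 1 = 0.619048.


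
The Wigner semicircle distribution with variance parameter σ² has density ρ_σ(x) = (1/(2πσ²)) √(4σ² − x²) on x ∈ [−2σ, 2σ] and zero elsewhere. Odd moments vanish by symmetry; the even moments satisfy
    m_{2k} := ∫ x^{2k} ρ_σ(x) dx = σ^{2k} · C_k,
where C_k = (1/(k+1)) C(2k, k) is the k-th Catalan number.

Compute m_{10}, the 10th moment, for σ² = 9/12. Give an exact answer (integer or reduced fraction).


By the scaled semicircle moment identity, m_{2k} = σ^{2k} · C_k with k = 5.
C_5 = (1/(k+1)) · C(2k, k) = (1/6) · C(10, 5) = (1/6) · 252 = 42.
σ^{2k} = (σ²)^k = (9/12)^5 = 243/1024.

Therefore m_{10} = σ^{10} · C_5 = (243/1024) · 42 = 5103/512.


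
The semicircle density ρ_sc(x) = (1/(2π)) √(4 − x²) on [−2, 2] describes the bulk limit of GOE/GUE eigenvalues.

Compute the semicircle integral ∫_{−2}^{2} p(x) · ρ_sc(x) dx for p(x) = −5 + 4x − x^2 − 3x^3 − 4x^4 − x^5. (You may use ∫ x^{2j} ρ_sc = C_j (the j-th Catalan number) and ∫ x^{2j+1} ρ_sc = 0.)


Write p(x) = Σ a_i x^i, split into monomials and integrate each against ρ_sc separately.
Using ∫ x^{2j} ρ_sc = C_j = (1/(j+1)) C(2j, j) (Catalan numbers) and ∫ x^{2j+1} ρ_sc = 0 (odd monomials vanish by symmetry):
  i = 0 (even): a_0 · C_{0} = -5 · 1 = -5
  i = 1 (odd): ∫ x^1 ρ_sc = 0 (vanishes)
  i = 2 (even): a_2 · C_{1} = -1 · 1 = -1
  i = 3 (odd): ∫ x^3 ρ_sc = 0 (vanishes)
  i = 4 (even): a_4 · C_{2} = -4 · 2 = -8
  i = 5 (odd): ∫ x^5 ρ_sc = 0 (vanishes)

Summing the contributions: ∫_{−2}^{2} p(x) ρ_sc(x) dx = (-5) + (-1) + (-8) = -14.


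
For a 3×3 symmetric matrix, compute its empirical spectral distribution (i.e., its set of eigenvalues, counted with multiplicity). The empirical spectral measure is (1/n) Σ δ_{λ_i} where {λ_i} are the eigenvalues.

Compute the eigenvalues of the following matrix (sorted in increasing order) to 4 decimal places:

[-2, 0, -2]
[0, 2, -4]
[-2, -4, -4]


Since M is real symmetric, all three eigenvalues are real; they are the roots of det(λI − M) = λ³ − (tr M) λ² + s λ − det M, where s is the sum of the principal 2×2 minors.
tr M = -2 + 2 + (-4) = -4.
s = ((-2)·2 − 0²) + ((-2)·(-4) − (-2)²) + (2·(-4) − (-4)²) = -4 + 4 + (-24) = -24.
det M (expand along row 1) = (-2)·(-24) − 0·(-8) + (-2)·4 = 40.
Characteristic polynomial: λ³ + 4λ² − 24λ − 40 = 0.
Substitute λ = y + (tr M)/3 = y − 1.333333 to remove the quadratic term: y³ + p·y + q = 0 with p = s − (tr M)²/3 = -29.333333 and q = −2(tr M)³/27 + (tr M)·s/3 − det M = -3.259259.
Three real roots ⇒ use the trigonometric (Viète) form: r = 2√(−p/3) = 6.253888, φ = arccos(3q/(p·r)) = arccos(0.053300) = 1.517471 rad.
y_k = r·cos(φ/3 − 2πk/3) for k = 0, 1, 2 gives y = 5.470749, -0.111158, -5.359591.
λ_k = y_k − 1.333333 gives λ = 4.1374, -1.4445, -6.6929 (check: the sum is -4.0000 = tr M).

Eigenvalues sorted in increasing order: [-6.6929, -1.4445, 4.1374].


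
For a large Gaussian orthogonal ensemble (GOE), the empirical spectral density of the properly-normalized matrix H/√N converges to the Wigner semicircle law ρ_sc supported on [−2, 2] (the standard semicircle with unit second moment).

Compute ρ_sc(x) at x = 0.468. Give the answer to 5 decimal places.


ρ_sc(x) = (1/(2π)) √(4 − x²). With x = 0.468:
  4 − x² = 4 − (0.468)² = 4 − 0.219024 = 3.780976.
  √(4 − x²) = 1.944473.
  1/(2π) = 0.159155.
  ρ_sc(0.468) = 0.159155 · 1.944473 = 0.309473.

Rounded to 5 decimal places: ρ_sc(0.468) ≈ 0.30947.


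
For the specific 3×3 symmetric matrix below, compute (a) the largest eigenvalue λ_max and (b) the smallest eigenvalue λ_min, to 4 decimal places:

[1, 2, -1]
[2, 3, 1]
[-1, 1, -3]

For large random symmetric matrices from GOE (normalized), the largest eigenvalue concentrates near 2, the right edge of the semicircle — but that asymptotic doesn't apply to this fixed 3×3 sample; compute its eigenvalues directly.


Since M is real symmetric, all three eigenvalues are real; they are the roots of det(λI − M) = λ³ − (tr M) λ² + s λ − det M, where s is the sum of the principal 2×2 minors.
tr M = 1 + 3 + (-3) = 1.
s = (1·3 − 2²) + (1·(-3) − (-1)²) + (3·(-3) − 1²) = -1 + (-4) + (-10) = -15.
det M (expand along row 1) = 1·(-10) − 2·(-5) + (-1)·5 = -5.
Characteristic polynomial: λ³ − λ² − 15λ + 5 = 0.
Substitute λ = y + (tr M)/3 = y + 0.333333 to remove the quadratic term: y³ + p·y + q = 0 with p = s − (tr M)²/3 = -15.333333 and q = −2(tr M)³/27 + (tr M)·s/3 − det M = -0.074074.
Three real roots ⇒ use the trigonometric (Viète) form: r = 2√(−p/3) = 4.521553, φ = arccos(3q/(p·r)) = arccos(0.003205) = 1.567591 rad.
y_k = r·cos(φ/3 − 2πk/3) for k = 0, 1, 2 gives y = 3.918193, -0.004831, -3.913362.
λ_k = y_k + 0.333333 gives λ = 4.2515, 0.3285, -3.5800 (check: the sum is 1.0000 = tr M).

Hence λ_max = 4.2515 and λ_min = -3.5800.


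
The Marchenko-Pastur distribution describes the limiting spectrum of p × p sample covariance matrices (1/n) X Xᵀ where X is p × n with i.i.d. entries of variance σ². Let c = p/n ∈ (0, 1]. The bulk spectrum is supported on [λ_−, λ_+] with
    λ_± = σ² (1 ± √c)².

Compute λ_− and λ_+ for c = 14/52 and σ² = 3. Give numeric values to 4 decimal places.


c = 14/52 = 0.269231; √c = 0.518875.
λ_− = σ² (1 − √c)² = 3 · (1 − 0.518875)² = 3 · (0.481125)² = 0.694445.
λ_+ = σ² (1 + √c)² = 3 · (1 + 0.518875)² = 3 · (1.518875)² = 6.920939.

Rounded to 4 decimal places: λ_− ≈ 0.6944, λ_+ ≈ 6.9209.


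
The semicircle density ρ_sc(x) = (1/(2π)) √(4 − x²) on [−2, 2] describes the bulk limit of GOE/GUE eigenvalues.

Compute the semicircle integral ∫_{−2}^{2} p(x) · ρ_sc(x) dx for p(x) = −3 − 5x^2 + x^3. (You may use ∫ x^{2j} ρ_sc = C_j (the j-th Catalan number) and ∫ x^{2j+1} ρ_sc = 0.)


Write p(x) = Σ a_i x^i, split into monomials and integrate each against ρ_sc separately.
Using ∫ x^{2j} ρ_sc = C_j = (1/(j+1)) C(2j, j) (Catalan numbers) and ∫ x^{2j+1} ρ_sc = 0 (odd monomials vanish by symmetry):
  i = 0 (even): a_0 · C_{0} = -3 · 1 = -3
  i = 2 (even): a_2 · C_{1} = -5 · 1 = -5
  i = 3 (odd): ∫ x^3 ρ_sc = 0 (vanishes)

Summing the contributions: ∫_{−2}^{2} p(x) ρ_sc(x) dx = (-3) + (-5) = -8.


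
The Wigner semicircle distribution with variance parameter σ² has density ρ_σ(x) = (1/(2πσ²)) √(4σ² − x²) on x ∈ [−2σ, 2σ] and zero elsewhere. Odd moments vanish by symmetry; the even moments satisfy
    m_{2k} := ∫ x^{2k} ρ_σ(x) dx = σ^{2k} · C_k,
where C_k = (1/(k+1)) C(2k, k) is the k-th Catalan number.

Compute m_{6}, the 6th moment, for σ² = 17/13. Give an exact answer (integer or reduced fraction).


By the scaled semicircle moment identity, m_{2k} = σ^{2k} · C_k with k = 3.
C_3 = (1/(k+1)) · C(2k, k) = (1/4) · C(6, 3) = (1/4) · 20 = 5.
σ^{2k} = (σ²)^k = (17/13)^3 = 4913/2197.

Therefore m_{6} = σ^{6} · C_3 = (4913/2197) · 5 = 24565/2197.


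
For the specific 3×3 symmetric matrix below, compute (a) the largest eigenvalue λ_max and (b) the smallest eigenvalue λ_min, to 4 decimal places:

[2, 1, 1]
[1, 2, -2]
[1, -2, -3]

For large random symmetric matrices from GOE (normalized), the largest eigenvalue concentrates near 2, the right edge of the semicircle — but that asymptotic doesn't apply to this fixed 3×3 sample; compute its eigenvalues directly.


Since M is real symmetric, all three eigenvalues are real; they are the roots of det(λI − M) = λ³ − (tr M) λ² + s λ − det M, where s is the sum of the principal 2×2 minors.
tr M = 2 + 2 + (-3) = 1.
s = (2·2 − 1²) + (2·(-3) − 1²) + (2·(-3) − (-2)²) = 3 + (-7) + (-10) = -14.
det M (expand along row 1) = 2·(-10) − 1·(-1) + 1·(-4) = -23.
Characteristic polynomial: λ³ − λ² − 14λ + 23 = 0.
Substitute λ = y + (tr M)/3 = y + 0.333333 to remove the quadratic term: y³ + p·y + q = 0 with p = s − (tr M)²/3 = -14.333333 and q = −2(tr M)³/27 + (tr M)·s/3 − det M = 18.259259.
Three real roots ⇒ use the trigonometric (Viète) form: r = 2√(−p/3) = 4.371626, φ = arccos(3q/(p·r)) = arccos(-0.874207) = 2.634596 rad.
y_k = r·cos(φ/3 − 2πk/3) for k = 0, 1, 2 gives y = 2.791451, 1.517895, -4.309346.
λ_k = y_k + 0.333333 gives λ = 3.1248, 1.8512, -3.9760 (check: the sum is 1.0000 = tr M).

Hence λ_max = 3.1248 and λ_min = -3.9760.


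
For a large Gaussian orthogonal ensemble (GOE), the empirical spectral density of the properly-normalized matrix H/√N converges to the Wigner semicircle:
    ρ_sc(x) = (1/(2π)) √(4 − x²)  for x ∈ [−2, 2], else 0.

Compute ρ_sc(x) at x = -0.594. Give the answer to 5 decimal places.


ρ_sc(x) = (1/(2π)) √(4 − x²). With x = -0.594:
  4 − x² = 4 − (-0.594)² = 4 − 0.352836 = 3.647164.
  √(4 − x²) = 1.909755.
  1/(2π) = 0.159155.
  ρ_sc(-0.594) = 0.159155 · 1.909755 = 0.303947.

Rounded to 5 decimal places: ρ_sc(-0.594) ≈ 0.30395.


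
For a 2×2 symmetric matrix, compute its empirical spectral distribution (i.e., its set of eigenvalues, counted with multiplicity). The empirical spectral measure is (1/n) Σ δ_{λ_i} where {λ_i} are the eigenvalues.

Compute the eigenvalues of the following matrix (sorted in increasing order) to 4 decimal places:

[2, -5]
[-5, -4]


Since M is real symmetric, both eigenvalues are real; they are the roots of det(λI − M) = λ² − (tr M) λ + det M.
tr M = 2 + (-4) = -2.
det M = 2·(-4) − (-5)² = -8 − 25 = -33.
Characteristic polynomial: λ² + 2λ − 33 = 0.
Discriminant Δ = (tr M)² − 4·det M = 4 − (-132) = 136; √Δ = 11.661904.
λ = (tr M ± √Δ)/2 = (-2 ± 11.661904)/2, giving (tr M − √Δ)/2 = -6.8310 and (tr M + √Δ)/2 = 4.8310.

Eigenvalues sorted in increasing order: [-6.8310, 4.8310].


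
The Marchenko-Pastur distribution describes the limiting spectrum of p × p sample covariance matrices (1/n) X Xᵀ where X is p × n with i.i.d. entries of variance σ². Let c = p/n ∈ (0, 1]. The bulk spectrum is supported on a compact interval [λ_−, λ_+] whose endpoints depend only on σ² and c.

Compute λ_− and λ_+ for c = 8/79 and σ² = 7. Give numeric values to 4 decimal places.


c = 8/79 = 0.101266; √c = 0.318223.
λ_− = σ² (1 − √c)² = 7 · (1 − 0.318223)² = 7 · (0.681777)² = 3.253740.
λ_+ = σ² (1 + √c)² = 7 · (1 + 0.318223)² = 7 · (1.318223)² = 12.163982.

Rounded to 4 decimal places: λ_− ≈ 3.2537, λ_+ ≈ 12.1640.


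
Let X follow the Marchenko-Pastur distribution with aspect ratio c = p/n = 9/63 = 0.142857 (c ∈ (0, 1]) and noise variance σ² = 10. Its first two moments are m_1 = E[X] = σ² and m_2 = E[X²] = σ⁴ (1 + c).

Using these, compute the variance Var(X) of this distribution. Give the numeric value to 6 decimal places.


m_1 = E[X] = σ² = 10, so m_1² = 100.
m_2 = E[X²] = σ⁴ (1 + c) = 100 · (1 + 0.142857) = 100 · 1.142857 = 114.285714.
(Note m_2 − m_1² simplifies to c · σ⁴ = 0.142857 · 100.)

Var(X) = m_2 − m_1² = 114.285714 − 100 = 14.285714.


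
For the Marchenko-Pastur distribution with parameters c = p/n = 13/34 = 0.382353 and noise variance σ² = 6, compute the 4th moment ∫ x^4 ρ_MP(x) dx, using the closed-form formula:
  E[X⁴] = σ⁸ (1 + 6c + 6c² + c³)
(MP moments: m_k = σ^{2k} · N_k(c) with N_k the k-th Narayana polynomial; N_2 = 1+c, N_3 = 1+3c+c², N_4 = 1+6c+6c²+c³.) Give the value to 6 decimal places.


E[X⁴] = σ⁸ (1 + 6c + 6c² + c³) (fourth MP moment). With σ² = 6 (so σ⁸ = 1296) and c = 13/34 = 0.382353: E[X⁴] = 1296 · (1 + 6·0.382353 + 6·(0.382353)² + (0.382353)³) = 1296 · 4.227178.

So E[X^4] = 5478.422552.


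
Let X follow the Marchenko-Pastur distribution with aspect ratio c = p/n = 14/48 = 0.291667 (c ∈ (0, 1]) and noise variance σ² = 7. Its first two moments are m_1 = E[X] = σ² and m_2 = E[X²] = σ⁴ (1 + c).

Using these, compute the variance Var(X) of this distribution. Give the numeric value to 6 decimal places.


m_1 = E[X] = σ² = 7, so m_1² = 49.
m_2 = E[X²] = σ⁴ (1 + c) = 49 · (1 + 0.291667) = 49 · 1.291667 = 63.291667.
(Note m_2 − m_1² simplifies to c · σ⁴ = 0.291667 · 49.)

Var(X) = m_2 − m_1² = 63.291667 − 49 = 14.291667.


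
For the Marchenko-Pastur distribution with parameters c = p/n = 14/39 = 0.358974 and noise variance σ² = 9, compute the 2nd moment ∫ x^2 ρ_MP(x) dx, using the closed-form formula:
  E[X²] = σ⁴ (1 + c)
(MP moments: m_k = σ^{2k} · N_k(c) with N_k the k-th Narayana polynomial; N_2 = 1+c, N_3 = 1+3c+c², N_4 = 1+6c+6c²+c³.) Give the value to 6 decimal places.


E[X²] = σ⁴ (1 + c) (second MP moment). With σ² = 9 (so σ⁴ = 81) and c = 14/39 = 0.358974: E[X²] = 81 · (1 + 0.358974) = 81 · 1.358974.

So E[X^2] = 110.076923.


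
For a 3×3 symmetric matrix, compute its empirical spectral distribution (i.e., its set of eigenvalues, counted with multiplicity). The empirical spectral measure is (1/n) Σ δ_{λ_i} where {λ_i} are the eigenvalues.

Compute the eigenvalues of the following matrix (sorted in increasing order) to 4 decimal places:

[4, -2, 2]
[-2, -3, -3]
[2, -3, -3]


Since M is real symmetric, all three eigenvalues are real; they are the roots of det(λI − M) = λ³ − (tr M) λ² + s λ − det M, where s is the sum of the principal 2×2 minors.
tr M = 4 + (-3) + (-3) = -2.
s = (4·(-3) − (-2)²) + (4·(-3) − 2²) + ((-3)·(-3) − (-3)²) = -16 + (-16) + 0 = -32.
det M (expand along row 1) = 4·0 − (-2)·12 + 2·12 = 48.
Characteristic polynomial: λ³ + 2λ² − 32λ − 48 = 0.
Substitute λ = y + (tr M)/3 = y − 0.666667 to remove the quadratic term: y³ + p·y + q = 0 with p = s − (tr M)²/3 = -33.333333 and q = −2(tr M)³/27 + (tr M)·s/3 − det M = -26.074074.
Three real roots ⇒ use the trigonometric (Viète) form: r = 2√(−p/3) = 6.666667, φ = arccos(3q/(p·r)) = arccos(0.352000) = 1.211089 rad.
y_k = r·cos(φ/3 − 2πk/3) for k = 0, 1, 2 gives y = 6.130768, -0.797435, -5.333333.
λ_k = y_k − 0.666667 gives λ = 5.4641, -1.4641, -6.0000 (check: the sum is -2.0000 = tr M).

Eigenvalues sorted in increasing order: [-6.0000, -1.4641, 5.4641].


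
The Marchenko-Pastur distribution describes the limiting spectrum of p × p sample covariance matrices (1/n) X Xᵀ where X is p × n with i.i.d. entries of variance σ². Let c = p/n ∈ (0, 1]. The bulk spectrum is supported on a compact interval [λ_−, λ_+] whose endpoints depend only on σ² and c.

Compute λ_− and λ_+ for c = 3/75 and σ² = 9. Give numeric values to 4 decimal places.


c = 3/75 = 0.040000; √c = 0.200000.
λ_− = σ² (1 − √c)² = 9 · (1 − 0.200000)² = 9 · (0.800000)² = 5.760000.
λ_+ = σ² (1 + √c)² = 9 · (1 + 0.200000)² = 9 · (1.200000)² = 12.960000.

Rounded to 4 decimal places: λ_− ≈ 5.7600, λ_+ ≈ 12.9600.


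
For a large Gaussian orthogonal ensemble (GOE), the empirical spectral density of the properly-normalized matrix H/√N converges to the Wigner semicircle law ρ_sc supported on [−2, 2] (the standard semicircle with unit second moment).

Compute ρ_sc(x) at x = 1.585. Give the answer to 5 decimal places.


ρ_sc(x) = (1/(2π)) √(4 − x²). With x = 1.585:
  4 − x² = 4 − (1.585)² = 4 − 2.512225 = 1.487775.
  √(4 − x²) = 1.219744.
  1/(2π) = 0.159155.
  ρ_sc(1.585) = 0.159155 · 1.219744 = 0.194128.

Rounded to 5 decimal places: ρ_sc(1.585) ≈ 0.19413.


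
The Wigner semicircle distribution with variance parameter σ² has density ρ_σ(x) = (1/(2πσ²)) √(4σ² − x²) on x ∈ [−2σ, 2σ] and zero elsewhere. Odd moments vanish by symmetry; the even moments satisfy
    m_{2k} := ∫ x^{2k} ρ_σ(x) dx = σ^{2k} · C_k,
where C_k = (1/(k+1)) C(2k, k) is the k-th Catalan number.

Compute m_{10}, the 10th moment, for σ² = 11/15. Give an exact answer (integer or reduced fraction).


By the scaled semicircle moment identity, m_{2k} = σ^{2k} · C_k with k = 5.
C_5 = (1/(k+1)) · C(2k, k) = (1/6) · C(10, 5) = (1/6) · 252 = 42.
σ^{2k} = (σ²)^k = (11/15)^5 = 161051/759375.

Therefore m_{10} = σ^{10} · C_5 = (161051/759375) · 42 = 2254714/253125.
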